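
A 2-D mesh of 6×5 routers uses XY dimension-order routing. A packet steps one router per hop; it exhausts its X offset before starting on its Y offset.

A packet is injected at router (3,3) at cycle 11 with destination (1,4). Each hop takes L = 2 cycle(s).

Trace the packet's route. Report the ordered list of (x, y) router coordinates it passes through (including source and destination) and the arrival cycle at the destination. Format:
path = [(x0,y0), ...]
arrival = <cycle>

path = [(3,3), (2,3), (1,3), (1,4)]
arrival = 17

  0. router=(3,3) cycle=11 (inject)
  1. router=(2,3) cycle=13 dir=W
  2. router=(1,3) cycle=15 dir=W
  3. router=(1,4) cycle=17 dir=N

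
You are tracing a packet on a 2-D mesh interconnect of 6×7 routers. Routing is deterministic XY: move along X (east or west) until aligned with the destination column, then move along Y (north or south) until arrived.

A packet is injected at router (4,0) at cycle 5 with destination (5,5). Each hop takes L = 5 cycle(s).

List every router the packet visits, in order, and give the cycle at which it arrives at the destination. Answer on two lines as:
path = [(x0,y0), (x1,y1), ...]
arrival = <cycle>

path = [(4,0), (5,0), (5,1), (5,2), (5,3), (5,4), (5,5)]
arrival = 35

#0 — 4,0 | c5
#1 — 5,0 | c10 | E
#2 — 5,1 | c15 | N
#3 — 5,2 | c20 | N
#4 — 5,3 | c25 | N
#5 — 5,4 | c30 | N
#6 — 5,5 | c35 | N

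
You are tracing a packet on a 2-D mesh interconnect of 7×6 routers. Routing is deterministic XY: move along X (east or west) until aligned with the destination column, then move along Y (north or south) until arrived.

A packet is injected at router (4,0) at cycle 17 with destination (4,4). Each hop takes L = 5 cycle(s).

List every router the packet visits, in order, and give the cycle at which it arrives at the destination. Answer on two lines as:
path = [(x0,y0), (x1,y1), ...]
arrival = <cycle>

t=17: at (4,0)
t=22: at (4,1) after N
t=27: at (4,2) after N
t=32: at (4,3) after N
t=37: at (4,4) after N

path = [(4,0), (4,1), (4,2), (4,3), (4,4)]
arrival = 37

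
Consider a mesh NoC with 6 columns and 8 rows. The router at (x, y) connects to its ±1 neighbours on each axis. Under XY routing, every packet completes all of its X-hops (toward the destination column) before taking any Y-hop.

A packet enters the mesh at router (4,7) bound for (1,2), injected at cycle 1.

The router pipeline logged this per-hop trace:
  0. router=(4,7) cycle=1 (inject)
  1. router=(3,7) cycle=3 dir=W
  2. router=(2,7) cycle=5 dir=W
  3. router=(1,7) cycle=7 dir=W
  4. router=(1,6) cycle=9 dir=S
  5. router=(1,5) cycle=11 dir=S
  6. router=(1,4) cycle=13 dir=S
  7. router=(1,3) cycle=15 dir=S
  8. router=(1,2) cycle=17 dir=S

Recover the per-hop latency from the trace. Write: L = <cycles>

L = 2

Between hops 0 and 1 the cycle counter advances 3 − 1 = 2.
That increment is L by definition: L = 2.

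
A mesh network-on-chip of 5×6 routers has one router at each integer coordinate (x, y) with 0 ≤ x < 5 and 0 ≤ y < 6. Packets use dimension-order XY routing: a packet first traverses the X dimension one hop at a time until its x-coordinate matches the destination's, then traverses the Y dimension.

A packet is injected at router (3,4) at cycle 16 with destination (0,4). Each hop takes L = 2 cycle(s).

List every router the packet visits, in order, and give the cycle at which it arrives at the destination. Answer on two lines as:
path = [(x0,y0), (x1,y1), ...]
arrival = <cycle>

  0. router=(3,4) cycle=16 (inject)
  1. router=(2,4) cycle=18 dir=W
  2. router=(1,4) cycle=20 dir=W
  3. router=(0,4) cycle=22 dir=W

path = [(3,4), (2,4), (1,4), (0,4)]
arrival = 22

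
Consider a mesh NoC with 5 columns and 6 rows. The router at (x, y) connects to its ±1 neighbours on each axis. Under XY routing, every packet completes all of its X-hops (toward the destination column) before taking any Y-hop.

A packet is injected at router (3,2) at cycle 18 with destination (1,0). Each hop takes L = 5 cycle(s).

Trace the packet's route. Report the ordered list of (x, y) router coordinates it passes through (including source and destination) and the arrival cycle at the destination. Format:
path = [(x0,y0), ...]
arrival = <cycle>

#0 — 3,2 | c18
#1 — 2,2 | c23 | W
#2 — 1,2 | c28 | W
#3 — 1,1 | c33 | S
#4 — 1,0 | c38 | S

path = [(3,2), (2,2), (1,2), (1,1), (1,0)]
arrival = 38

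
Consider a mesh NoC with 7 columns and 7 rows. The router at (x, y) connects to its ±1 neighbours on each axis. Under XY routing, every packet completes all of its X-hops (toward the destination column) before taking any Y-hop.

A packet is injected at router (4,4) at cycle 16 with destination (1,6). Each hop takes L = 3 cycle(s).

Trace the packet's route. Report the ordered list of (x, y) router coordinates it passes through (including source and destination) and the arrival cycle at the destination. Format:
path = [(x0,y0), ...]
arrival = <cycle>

hop 0: (4,4) @ cyc 16
hop 1: (3,4) @ cyc 19  [W]
hop 2: (2,4) @ cyc 22  [W]
hop 3: (1,4) @ cyc 25  [W]
hop 4: (1,5) @ cyc 28  [N]
hop 5: (1,6) @ cyc 31  [N]

path = [(4,4), (3,4), (2,4), (1,4), (1,5), (1,6)]
arrival = 31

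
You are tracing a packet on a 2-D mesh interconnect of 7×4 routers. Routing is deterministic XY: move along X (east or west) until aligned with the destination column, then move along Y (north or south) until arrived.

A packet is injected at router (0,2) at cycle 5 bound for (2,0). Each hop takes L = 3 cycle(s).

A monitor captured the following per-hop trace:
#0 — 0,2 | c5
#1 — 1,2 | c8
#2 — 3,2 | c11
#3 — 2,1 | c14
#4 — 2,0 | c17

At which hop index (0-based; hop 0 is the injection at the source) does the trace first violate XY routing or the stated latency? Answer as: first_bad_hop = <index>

  1: Δx=+1 Δy=+0 Δt=3 [ok]
  2: Δx=+2 Δy=+0 Δt=3 [BAD: non-unit step]

first_bad_hop = 2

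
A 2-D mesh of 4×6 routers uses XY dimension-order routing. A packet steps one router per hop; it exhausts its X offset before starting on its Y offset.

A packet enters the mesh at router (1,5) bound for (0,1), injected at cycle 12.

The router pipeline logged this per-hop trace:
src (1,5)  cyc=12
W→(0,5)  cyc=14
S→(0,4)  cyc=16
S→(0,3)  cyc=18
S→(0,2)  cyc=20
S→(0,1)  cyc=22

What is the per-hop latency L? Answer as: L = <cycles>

L = 2

Between hops 0 and 1 the cycle counter advances 14 − 12 = 2.
That increment is L by definition: L = 2.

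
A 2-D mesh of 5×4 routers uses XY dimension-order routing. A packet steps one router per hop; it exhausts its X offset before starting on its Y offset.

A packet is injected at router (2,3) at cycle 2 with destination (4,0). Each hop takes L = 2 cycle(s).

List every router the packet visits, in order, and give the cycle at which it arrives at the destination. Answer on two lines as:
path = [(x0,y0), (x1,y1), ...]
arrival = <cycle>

[0] x=2 y=3 t=2
[1] x=3 y=3 t=4 →E
[2] x=4 y=3 t=6 →E
[3] x=4 y=2 t=8 →S
[4] x=4 y=1 t=10 →S
[5] x=4 y=0 t=12 →S

path = [(2,3), (3,3), (4,3), (4,2), (4,1), (4,0)]
arrival = 12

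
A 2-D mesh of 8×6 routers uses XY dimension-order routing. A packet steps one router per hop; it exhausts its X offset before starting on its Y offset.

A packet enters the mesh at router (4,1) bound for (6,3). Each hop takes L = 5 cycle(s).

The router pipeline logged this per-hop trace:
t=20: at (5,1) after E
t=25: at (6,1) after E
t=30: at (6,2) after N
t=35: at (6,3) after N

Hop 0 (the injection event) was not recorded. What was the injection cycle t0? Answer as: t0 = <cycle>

t0 = 15

The first recorded entry is hop 1 at cycle 20.
Subtract one hop: t0 = 20 − 5 = 15.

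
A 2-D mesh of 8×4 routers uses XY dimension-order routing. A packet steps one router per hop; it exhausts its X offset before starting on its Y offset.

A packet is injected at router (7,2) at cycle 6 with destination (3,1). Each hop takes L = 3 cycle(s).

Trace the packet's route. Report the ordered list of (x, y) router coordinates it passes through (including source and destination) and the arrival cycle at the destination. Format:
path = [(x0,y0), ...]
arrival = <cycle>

  0. router=(7,2) cycle=6 (inject)
  1. router=(6,2) cycle=9 dir=W
  2. router=(5,2) cycle=12 dir=W
  3. router=(4,2) cycle=15 dir=W
  4. router=(3,2) cycle=18 dir=W
  5. router=(3,1) cycle=21 dir=S

path = [(7,2), (6,2), (5,2), (4,2), (3,2), (3,1)]
arrival = 21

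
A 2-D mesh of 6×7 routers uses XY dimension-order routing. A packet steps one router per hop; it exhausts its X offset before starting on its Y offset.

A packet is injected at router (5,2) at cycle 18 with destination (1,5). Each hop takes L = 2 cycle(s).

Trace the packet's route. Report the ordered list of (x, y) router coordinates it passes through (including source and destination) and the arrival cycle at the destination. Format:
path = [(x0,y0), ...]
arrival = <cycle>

  0. router=(5,2) cycle=18 (inject)
  1. router=(4,2) cycle=20 dir=W
  2. router=(3,2) cycle=22 dir=W
  3. router=(2,2) cycle=24 dir=W
  4. router=(1,2) cycle=26 dir=W
  5. router=(1,3) cycle=28 dir=N
  6. router=(1,4) cycle=30 dir=N
  7. router=(1,5) cycle=32 dir=N

path = [(5,2), (4,2), (3,2), (2,2), (1,2), (1,3), (1,4), (1,5)]
arrival = 32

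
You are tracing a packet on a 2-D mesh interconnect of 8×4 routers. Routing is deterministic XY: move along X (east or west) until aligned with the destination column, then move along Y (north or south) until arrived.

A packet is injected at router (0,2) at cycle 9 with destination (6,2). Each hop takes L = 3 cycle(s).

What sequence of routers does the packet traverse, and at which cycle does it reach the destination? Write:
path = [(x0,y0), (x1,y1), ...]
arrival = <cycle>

path = [(0,2), (1,2), (2,2), (3,2), (4,2), (5,2), (6,2)]
arrival = 27

  0. router=(0,2) cycle=9 (inject)
  1. router=(1,2) cycle=12 dir=E
  2. router=(2,2) cycle=15 dir=E
  3. router=(3,2) cycle=18 dir=E
  4. router=(4,2) cycle=21 dir=E
  5. router=(5,2) cycle=24 dir=E
  6. router=(6,2) cycle=27 dir=E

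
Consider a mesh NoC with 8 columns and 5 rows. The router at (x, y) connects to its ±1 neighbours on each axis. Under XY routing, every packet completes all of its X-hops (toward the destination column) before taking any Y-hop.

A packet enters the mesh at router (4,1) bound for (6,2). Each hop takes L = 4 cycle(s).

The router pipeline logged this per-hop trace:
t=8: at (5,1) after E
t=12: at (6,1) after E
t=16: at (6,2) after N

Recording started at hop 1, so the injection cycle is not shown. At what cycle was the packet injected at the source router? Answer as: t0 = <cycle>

t0 = 4

The first recorded entry is hop 1 at cycle 8.
Subtract one hop: t0 = 8 − 4 = 4.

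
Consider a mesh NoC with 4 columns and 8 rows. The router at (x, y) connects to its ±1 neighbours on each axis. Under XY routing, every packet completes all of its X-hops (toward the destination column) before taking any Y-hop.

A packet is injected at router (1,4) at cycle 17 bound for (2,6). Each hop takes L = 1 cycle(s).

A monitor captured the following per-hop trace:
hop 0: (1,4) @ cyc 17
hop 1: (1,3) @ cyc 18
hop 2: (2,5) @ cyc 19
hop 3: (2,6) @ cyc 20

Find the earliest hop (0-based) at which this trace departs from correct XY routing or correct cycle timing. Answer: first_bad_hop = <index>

first_bad_hop = 1

[1] (+0,-1) / 1c ⇒ BAD: Y-move but x=1≠2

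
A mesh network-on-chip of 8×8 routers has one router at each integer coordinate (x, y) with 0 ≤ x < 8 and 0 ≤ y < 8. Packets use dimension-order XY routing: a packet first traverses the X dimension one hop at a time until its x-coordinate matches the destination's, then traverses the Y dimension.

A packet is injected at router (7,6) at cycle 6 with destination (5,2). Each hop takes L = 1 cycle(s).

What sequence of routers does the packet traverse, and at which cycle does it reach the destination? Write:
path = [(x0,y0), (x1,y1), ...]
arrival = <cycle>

path = [(7,6), (6,6), (5,6), (5,5), (5,4), (5,3), (5,2)]
arrival = 12

  0. router=(7,6) cycle=6 (inject)
  1. router=(6,6) cycle=7 dir=W
  2. router=(5,6) cycle=8 dir=W
  3. router=(5,5) cycle=9 dir=S
  4. router=(5,4) cycle=10 dir=S
  5. router=(5,3) cycle=11 dir=S
  6. router=(5,2) cycle=12 dir=S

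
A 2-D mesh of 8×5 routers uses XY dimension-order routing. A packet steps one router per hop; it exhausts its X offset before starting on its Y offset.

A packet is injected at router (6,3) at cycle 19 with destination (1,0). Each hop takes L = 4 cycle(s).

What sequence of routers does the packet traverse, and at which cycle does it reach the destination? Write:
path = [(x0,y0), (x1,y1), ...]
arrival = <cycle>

#0 — 6,3 | c19
#1 — 5,3 | c23 | W
#2 — 4,3 | c27 | W
#3 — 3,3 | c31 | W
#4 — 2,3 | c35 | W
#5 — 1,3 | c39 | W
#6 — 1,2 | c43 | S
#7 — 1,1 | c47 | S
#8 — 1,0 | c51 | S

path = [(6,3), (5,3), (4,3), (3,3), (2,3), (1,3), (1,2), (1,1), (1,0)]
arrival = 51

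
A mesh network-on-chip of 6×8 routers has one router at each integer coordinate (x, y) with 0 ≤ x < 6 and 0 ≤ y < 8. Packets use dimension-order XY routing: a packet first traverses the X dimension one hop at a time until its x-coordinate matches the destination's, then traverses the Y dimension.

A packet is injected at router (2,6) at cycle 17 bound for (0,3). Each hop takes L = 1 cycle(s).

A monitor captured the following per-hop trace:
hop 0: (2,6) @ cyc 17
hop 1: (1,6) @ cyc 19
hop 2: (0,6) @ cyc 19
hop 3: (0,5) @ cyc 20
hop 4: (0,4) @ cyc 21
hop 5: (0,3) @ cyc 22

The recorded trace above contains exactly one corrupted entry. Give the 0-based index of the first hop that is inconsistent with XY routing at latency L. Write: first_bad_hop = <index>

  1: Δx=-1 Δy=+0 Δt=2 [BAD: Δcyc=2≠L]

first_bad_hop = 1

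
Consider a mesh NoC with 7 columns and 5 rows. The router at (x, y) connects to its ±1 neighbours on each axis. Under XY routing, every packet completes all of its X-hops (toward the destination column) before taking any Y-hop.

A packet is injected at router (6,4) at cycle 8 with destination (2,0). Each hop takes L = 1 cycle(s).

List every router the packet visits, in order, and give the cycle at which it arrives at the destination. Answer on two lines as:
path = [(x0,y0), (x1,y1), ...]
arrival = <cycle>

#0 — 6,4 | c8
#1 — 5,4 | c9 | W
#2 — 4,4 | c10 | W
#3 — 3,4 | c11 | W
#4 — 2,4 | c12 | W
#5 — 2,3 | c13 | S
#6 — 2,2 | c14 | S
#7 — 2,1 | c15 | S
#8 — 2,0 | c16 | S

path = [(6,4), (5,4), (4,4), (3,4), (2,4), (2,3), (2,2), (2,1), (2,0)]
arrival = 16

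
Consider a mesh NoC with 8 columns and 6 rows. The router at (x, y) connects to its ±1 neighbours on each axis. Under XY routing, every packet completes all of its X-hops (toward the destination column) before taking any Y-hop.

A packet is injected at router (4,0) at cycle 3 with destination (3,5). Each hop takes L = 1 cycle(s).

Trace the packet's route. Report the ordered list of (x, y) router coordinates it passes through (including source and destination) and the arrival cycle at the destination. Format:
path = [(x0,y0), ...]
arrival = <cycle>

path = [(4,0), (3,0), (3,1), (3,2), (3,3), (3,4), (3,5)]
arrival = 9

[0] x=4 y=0 t=3
[1] x=3 y=0 t=4 →W
[2] x=3 y=1 t=5 →N
[3] x=3 y=2 t=6 →N
[4] x=3 y=3 t=7 →N
[5] x=3 y=4 t=8 →N
[6] x=3 y=5 t=9 →N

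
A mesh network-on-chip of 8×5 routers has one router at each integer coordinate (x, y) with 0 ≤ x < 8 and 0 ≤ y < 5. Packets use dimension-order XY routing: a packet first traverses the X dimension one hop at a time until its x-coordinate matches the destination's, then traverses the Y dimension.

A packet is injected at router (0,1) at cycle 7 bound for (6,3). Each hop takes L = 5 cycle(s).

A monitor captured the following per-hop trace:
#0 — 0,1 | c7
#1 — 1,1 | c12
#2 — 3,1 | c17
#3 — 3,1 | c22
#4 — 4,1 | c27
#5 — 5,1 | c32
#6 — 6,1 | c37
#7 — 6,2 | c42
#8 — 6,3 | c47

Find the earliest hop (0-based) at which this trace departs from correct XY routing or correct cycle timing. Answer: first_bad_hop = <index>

[1] (+1,+0) / 5c ⇒ ok
[2] (+2,+0) / 5c ⇒ BAD: non-unit step

first_bad_hop = 2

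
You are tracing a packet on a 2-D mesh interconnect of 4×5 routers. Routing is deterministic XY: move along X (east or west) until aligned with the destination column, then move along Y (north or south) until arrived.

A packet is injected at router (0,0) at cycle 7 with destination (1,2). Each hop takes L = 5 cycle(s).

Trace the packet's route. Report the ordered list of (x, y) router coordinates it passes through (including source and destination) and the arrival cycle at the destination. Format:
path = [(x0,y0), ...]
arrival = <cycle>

path = [(0,0), (1,0), (1,1), (1,2)]
arrival = 22

t=7: at (0,0)
t=12: at (1,0) after E
t=17: at (1,1) after N
t=22: at (1,2) after N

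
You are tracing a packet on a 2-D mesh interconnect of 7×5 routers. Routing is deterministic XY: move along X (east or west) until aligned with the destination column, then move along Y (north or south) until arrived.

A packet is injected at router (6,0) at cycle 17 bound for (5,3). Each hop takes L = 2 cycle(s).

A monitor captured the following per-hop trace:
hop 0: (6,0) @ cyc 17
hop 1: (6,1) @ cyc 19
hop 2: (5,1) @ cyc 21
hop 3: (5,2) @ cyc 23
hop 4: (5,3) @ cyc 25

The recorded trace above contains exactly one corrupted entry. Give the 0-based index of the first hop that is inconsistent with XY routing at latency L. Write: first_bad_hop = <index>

first_bad_hop = 1

  1: Δx=+0 Δy=+1 Δt=2 [BAD: Y-move but x=6≠5]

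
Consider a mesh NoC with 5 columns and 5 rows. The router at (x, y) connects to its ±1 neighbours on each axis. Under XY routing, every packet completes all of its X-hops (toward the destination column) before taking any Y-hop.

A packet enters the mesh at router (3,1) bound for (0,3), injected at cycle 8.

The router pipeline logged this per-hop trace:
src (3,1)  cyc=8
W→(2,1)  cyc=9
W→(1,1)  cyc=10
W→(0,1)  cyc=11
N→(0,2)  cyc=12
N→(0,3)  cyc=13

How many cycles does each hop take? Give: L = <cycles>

Between hops 0 and 1 the cycle counter advances 9 − 8 = 1.
One hop costs L cycles, so L = 1.

L = 1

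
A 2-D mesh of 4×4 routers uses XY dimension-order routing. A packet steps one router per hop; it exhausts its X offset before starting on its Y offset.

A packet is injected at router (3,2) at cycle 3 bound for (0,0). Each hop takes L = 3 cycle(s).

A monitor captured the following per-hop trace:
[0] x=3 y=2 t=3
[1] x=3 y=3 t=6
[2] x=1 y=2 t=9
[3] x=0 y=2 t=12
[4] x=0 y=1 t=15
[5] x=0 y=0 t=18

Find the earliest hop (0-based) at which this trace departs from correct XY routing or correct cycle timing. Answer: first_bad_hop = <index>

first_bad_hop = 1

hop 1: step (+0,+1), +3 cyc — BAD: Y-move but x=3≠0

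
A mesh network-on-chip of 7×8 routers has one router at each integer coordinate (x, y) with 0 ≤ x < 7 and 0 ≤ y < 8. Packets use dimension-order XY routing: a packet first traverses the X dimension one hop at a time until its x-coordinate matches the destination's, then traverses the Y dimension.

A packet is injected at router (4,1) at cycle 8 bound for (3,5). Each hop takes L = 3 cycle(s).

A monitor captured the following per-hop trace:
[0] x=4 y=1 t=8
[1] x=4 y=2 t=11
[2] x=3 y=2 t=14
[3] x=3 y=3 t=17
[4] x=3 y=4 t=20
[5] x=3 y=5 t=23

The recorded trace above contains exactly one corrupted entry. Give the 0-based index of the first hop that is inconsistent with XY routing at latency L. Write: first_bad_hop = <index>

first_bad_hop = 1

  1: Δx=+0 Δy=+1 Δt=3 [BAD: Y-move but x=4≠3]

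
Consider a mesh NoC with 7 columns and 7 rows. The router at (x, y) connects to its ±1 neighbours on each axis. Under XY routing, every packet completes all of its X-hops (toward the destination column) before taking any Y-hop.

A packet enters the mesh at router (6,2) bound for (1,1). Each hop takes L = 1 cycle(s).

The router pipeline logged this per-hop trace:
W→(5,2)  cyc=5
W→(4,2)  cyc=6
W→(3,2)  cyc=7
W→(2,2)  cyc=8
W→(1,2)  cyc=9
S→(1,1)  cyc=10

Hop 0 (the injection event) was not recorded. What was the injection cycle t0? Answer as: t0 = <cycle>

t0 = 4

At hop 1 the cycle is 5; in general cyc_k = t0 + kL.
Subtract one hop: t0 = 5 − 1 = 4.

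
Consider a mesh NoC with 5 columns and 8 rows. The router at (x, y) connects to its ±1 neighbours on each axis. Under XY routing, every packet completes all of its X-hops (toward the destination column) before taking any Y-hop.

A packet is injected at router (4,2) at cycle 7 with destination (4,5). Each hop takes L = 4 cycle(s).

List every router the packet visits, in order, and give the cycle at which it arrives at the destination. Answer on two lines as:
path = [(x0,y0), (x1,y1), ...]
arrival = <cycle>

path = [(4,2), (4,3), (4,4), (4,5)]
arrival = 19

src (4,2)  cyc=7
N→(4,3)  cyc=11
N→(4,4)  cyc=15
N→(4,5)  cyc=19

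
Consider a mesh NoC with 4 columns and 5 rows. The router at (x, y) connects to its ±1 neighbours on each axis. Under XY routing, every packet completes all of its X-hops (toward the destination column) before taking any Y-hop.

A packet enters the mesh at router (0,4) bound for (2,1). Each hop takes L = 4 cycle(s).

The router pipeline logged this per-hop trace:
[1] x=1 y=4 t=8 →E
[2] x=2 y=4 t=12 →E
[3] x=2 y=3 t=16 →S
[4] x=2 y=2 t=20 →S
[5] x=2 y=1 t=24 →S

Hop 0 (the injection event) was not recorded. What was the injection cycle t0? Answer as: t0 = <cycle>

cyc[1] = 8 and cyc[k] = t0 + k·L for every k.
So t0 = 8 − 1·4 = 4.

t0 = 4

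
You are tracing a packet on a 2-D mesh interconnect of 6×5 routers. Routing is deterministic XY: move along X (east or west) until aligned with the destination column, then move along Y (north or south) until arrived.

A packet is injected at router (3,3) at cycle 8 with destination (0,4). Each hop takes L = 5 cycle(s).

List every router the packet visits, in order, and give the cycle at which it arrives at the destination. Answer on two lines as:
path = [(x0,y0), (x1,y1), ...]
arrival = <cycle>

hop 0: (3,3) @ cyc 8
hop 1: (2,3) @ cyc 13  [W]
hop 2: (1,3) @ cyc 18  [W]
hop 3: (0,3) @ cyc 23  [W]
hop 4: (0,4) @ cyc 28  [N]

path = [(3,3), (2,3), (1,3), (0,3), (0,4)]
arrival = 28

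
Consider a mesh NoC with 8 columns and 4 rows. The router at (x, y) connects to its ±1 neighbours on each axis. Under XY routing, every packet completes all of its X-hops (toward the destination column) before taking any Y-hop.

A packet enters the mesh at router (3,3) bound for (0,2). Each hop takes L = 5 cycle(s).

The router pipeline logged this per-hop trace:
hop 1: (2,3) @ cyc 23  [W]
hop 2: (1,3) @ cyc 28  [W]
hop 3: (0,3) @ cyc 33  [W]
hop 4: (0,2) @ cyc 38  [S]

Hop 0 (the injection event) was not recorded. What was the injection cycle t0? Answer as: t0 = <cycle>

t0 = 18

Hop 1 reached at cycle 23; hop k is at t0 + k·L.
So t0 = 23 − 1·5 = 18.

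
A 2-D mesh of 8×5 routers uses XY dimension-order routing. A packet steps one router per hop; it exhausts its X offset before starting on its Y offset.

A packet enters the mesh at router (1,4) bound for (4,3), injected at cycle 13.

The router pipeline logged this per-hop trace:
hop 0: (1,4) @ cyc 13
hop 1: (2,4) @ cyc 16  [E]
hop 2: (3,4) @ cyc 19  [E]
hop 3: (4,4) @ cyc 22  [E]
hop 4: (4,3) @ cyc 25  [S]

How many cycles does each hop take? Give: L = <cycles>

L = 3

Between hops 0 and 1 the cycle counter advances 16 − 13 = 3.
Per-hop latency L = Δcyc = 3.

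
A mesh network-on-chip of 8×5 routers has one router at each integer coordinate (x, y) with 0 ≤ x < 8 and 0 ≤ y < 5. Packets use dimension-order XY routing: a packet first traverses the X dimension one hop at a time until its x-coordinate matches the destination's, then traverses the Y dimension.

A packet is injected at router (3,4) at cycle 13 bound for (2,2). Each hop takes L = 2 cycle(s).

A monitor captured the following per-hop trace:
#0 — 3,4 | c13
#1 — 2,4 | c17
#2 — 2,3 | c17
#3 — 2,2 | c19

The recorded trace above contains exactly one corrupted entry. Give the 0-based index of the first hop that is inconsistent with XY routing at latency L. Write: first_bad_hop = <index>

hop 1: step (-1,+0), +4 cyc — BAD: Δcyc=4≠L

first_bad_hop = 1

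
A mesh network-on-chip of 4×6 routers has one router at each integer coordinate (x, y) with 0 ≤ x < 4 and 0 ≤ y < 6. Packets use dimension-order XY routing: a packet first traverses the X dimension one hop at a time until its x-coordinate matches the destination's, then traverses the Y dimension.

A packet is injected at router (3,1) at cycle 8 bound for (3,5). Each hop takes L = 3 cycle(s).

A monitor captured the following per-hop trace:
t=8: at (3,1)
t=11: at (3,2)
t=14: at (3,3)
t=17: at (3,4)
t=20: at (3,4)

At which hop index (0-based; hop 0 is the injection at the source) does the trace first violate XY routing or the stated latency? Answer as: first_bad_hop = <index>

  1: Δx=+0 Δy=+1 Δt=3 [ok]
  2: Δx=+0 Δy=+1 Δt=3 [ok]
  3: Δx=+0 Δy=+1 Δt=3 [ok]
  4: Δx=+0 Δy=+0 Δt=3 [BAD: non-unit step]

first_bad_hop = 4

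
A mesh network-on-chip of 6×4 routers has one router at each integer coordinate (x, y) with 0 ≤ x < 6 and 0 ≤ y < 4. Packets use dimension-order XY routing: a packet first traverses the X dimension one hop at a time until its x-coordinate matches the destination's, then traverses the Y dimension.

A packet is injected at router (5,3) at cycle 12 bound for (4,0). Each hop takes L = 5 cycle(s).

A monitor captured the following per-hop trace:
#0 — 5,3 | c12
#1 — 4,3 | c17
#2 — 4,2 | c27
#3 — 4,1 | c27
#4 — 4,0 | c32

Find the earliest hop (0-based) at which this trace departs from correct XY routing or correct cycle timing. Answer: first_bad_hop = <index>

[1] (-1,+0) / 5c ⇒ ok
[2] (+0,-1) / 10c ⇒ BAD: Δcyc=10≠L

first_bad_hop = 2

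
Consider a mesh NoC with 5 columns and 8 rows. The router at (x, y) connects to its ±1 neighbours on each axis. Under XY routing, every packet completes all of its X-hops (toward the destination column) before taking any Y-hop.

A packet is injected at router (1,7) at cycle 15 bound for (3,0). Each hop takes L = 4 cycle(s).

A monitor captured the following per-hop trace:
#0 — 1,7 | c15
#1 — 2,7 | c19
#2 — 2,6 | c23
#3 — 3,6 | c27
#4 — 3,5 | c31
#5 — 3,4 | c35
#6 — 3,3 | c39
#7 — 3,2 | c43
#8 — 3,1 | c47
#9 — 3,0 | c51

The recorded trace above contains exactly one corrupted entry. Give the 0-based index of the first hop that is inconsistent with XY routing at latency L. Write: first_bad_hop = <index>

first_bad_hop = 2

check 1→ d=(1,0) cyc+4: ok
check 2→ d=(0,-1) cyc+4: BAD: Y-move but x=2≠3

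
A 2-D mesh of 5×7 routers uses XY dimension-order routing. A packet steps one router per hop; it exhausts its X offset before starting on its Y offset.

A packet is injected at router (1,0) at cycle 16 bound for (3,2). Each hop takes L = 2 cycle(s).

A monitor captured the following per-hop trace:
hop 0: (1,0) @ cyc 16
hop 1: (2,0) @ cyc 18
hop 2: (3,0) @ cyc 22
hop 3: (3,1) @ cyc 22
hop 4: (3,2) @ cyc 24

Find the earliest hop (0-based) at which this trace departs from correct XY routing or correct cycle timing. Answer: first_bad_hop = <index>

[1] (+1,+0) / 2c ⇒ ok
[2] (+1,+0) / 4c ⇒ BAD: Δcyc=4≠L

first_bad_hop = 2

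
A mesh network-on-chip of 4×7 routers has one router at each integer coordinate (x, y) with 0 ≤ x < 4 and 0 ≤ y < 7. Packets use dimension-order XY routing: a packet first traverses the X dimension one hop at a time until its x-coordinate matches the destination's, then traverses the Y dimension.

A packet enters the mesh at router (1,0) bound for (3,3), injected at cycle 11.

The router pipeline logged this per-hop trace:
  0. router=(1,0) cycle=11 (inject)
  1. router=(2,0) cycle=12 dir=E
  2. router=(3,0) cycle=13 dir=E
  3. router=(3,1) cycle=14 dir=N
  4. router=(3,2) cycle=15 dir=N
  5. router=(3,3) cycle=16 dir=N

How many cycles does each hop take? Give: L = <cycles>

Between hops 0 and 1 the cycle counter advances 12 − 11 = 1.
That increment is L by definition: L = 1.

L = 1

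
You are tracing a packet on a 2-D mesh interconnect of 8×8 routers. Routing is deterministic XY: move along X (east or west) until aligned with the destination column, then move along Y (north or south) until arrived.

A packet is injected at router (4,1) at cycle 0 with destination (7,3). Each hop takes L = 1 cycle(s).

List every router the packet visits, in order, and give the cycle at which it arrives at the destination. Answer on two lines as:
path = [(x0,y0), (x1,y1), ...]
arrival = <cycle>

hop 0: (4,1) @ cyc 0
hop 1: (5,1) @ cyc 1  [E]
hop 2: (6,1) @ cyc 2  [E]
hop 3: (7,1) @ cyc 3  [E]
hop 4: (7,2) @ cyc 4  [N]
hop 5: (7,3) @ cyc 5  [N]

path = [(4,1), (5,1), (6,1), (7,1), (7,2), (7,3)]
arrival = 5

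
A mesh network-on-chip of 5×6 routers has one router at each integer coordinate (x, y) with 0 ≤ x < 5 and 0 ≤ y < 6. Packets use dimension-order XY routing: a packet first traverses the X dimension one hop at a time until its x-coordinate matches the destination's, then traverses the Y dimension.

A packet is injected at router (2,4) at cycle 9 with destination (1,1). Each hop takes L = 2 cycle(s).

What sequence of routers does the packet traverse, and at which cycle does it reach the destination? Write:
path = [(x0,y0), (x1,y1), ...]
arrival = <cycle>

t=9: at (2,4)
t=11: at (1,4) after W
t=13: at (1,3) after S
t=15: at (1,2) after S
t=17: at (1,1) after S

path = [(2,4), (1,4), (1,3), (1,2), (1,1)]
arrival = 17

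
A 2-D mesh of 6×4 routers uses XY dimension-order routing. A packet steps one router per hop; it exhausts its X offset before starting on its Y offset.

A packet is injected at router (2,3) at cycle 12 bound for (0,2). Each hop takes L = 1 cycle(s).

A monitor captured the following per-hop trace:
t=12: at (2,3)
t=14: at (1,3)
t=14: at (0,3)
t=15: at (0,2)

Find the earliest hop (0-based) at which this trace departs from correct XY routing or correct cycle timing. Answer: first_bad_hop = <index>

first_bad_hop = 1

check 1→ d=(-1,0) cyc+2: BAD: Δcyc=2≠L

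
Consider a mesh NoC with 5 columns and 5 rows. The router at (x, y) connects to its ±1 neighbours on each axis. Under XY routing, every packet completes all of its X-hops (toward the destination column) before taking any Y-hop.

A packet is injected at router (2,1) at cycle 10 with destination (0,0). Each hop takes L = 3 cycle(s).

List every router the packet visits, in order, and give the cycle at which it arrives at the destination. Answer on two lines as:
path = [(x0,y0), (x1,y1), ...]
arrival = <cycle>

src (2,1)  cyc=10
W→(1,1)  cyc=13
W→(0,1)  cyc=16
S→(0,0)  cyc=19

path = [(2,1), (1,1), (0,1), (0,0)]
arrival = 19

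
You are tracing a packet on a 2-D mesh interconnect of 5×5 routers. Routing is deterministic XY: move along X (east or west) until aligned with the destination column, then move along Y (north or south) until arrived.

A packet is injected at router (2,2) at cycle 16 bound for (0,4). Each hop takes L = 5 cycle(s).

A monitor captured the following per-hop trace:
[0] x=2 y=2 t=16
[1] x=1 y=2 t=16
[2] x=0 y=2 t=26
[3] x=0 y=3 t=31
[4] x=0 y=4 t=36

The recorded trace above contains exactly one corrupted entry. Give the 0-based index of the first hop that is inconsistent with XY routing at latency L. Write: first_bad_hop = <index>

first_bad_hop = 1

hop 1: step (-1,+0), +0 cyc — BAD: Δcyc=0≠L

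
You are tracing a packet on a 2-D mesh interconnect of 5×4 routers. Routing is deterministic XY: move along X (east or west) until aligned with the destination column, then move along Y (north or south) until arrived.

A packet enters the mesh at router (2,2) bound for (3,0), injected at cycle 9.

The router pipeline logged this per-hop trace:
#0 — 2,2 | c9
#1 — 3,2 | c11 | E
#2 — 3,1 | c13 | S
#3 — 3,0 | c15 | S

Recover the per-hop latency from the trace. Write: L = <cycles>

L = 2

Between hops 0 and 1 the cycle counter advances 11 − 9 = 2.
That increment is L by definition: L = 2.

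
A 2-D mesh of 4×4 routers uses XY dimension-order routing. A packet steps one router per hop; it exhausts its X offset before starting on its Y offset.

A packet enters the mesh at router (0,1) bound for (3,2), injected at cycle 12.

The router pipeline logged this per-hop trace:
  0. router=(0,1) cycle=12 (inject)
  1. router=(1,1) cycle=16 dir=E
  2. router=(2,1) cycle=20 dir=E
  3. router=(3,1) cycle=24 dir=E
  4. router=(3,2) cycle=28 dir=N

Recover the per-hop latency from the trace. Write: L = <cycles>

cyc[1] − cyc[0] = 16 − 12 = 4.
That increment is L by definition: L = 4.

L = 4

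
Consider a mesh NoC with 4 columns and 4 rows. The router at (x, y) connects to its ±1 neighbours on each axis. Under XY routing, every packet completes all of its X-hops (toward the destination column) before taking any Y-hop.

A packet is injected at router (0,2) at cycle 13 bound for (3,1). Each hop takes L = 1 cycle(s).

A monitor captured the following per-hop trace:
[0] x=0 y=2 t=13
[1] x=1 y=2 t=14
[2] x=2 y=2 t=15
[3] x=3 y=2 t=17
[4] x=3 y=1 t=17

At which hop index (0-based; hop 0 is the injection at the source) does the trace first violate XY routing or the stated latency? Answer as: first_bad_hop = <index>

first_bad_hop = 3

check 1→ d=(1,0) cyc+1: ok
check 2→ d=(1,0) cyc+1: ok
check 3→ d=(1,0) cyc+2: BAD: Δcyc=2≠L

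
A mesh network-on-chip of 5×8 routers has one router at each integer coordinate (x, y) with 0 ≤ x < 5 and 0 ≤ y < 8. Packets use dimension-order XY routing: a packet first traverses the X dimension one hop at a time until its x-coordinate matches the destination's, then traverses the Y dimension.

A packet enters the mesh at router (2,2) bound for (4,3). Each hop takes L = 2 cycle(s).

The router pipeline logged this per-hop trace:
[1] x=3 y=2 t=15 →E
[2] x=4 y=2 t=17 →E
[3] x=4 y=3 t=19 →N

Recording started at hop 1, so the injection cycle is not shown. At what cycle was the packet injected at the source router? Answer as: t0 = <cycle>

The first recorded entry is hop 1 at cycle 15.
Therefore t0 = 15 − L = 13.

t0 = 13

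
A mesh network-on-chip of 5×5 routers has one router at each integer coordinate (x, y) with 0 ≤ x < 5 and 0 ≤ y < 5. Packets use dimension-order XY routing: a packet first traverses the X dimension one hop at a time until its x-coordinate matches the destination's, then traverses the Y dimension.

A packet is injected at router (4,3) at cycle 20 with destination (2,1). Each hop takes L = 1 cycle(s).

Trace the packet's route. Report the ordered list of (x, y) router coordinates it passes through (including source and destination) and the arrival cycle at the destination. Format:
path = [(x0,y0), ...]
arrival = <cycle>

t=20: at (4,3)
t=21: at (3,3) after W
t=22: at (2,3) after W
t=23: at (2,2) after S
t=24: at (2,1) after S

path = [(4,3), (3,3), (2,3), (2,2), (2,1)]
arrival = 24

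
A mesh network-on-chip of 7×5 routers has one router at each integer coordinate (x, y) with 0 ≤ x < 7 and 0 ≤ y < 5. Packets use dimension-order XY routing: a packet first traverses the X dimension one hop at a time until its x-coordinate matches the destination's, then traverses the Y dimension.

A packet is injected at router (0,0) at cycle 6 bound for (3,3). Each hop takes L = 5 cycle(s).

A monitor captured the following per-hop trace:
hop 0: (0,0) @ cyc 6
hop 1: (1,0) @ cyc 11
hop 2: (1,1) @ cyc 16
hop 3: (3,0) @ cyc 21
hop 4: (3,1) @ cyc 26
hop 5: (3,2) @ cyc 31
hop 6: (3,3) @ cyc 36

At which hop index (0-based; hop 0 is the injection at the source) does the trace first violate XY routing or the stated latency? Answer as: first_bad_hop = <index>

first_bad_hop = 2

  1: Δx=+1 Δy=+0 Δt=5 [ok]
  2: Δx=+0 Δy=+1 Δt=5 [BAD: Y-move but x=1≠3]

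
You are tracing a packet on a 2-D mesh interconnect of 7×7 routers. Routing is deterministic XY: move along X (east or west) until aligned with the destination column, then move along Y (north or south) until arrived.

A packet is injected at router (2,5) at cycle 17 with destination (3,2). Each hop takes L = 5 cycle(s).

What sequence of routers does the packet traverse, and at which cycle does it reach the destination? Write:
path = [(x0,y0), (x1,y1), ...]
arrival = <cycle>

path = [(2,5), (3,5), (3,4), (3,3), (3,2)]
arrival = 37

hop 0: (2,5) @ cyc 17
hop 1: (3,5) @ cyc 22  [E]
hop 2: (3,4) @ cyc 27  [S]
hop 3: (3,3) @ cyc 32  [S]
hop 4: (3,2) @ cyc 37  [S]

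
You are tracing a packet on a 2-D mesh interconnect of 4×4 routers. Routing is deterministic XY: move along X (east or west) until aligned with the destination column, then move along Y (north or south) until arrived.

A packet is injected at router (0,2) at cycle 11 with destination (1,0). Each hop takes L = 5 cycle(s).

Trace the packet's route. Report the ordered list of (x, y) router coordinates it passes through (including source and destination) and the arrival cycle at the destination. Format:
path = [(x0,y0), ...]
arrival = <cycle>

path = [(0,2), (1,2), (1,1), (1,0)]
arrival = 26

hop 0: (0,2) @ cyc 11
hop 1: (1,2) @ cyc 16  [E]
hop 2: (1,1) @ cyc 21  [S]
hop 3: (1,0) @ cyc 26  [S]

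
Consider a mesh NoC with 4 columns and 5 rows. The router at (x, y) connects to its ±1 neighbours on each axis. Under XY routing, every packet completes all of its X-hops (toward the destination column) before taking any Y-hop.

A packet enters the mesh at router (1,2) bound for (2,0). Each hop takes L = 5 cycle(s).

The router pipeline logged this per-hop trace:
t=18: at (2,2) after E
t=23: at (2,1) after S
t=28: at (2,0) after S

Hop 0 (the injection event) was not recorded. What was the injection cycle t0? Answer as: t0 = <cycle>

t0 = 13

cyc[1] = 18 and cyc[k] = t0 + k·L for every k.
Therefore t0 = 18 − L = 13.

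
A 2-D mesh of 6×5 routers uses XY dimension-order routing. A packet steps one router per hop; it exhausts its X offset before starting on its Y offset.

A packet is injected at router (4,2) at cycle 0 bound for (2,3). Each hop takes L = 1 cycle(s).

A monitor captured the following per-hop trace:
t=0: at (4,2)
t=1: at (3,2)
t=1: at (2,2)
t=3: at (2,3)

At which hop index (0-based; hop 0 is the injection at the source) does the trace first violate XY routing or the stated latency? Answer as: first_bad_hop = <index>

hop 1: step (-1,+0), +1 cyc — ok
hop 2: step (-1,+0), +0 cyc — BAD: Δcyc=0≠L

first_bad_hop = 2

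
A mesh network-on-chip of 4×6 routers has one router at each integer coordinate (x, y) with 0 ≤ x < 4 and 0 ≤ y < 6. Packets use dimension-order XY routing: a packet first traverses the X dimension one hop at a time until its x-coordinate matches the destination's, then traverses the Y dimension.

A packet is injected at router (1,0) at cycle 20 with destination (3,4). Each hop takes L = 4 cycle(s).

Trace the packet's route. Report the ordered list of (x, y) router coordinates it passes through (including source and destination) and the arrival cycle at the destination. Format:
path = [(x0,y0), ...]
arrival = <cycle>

#0 — 1,0 | c20
#1 — 2,0 | c24 | E
#2 — 3,0 | c28 | E
#3 — 3,1 | c32 | N
#4 — 3,2 | c36 | N
#5 — 3,3 | c40 | N
#6 — 3,4 | c44 | N

path = [(1,0), (2,0), (3,0), (3,1), (3,2), (3,3), (3,4)]
arrival = 44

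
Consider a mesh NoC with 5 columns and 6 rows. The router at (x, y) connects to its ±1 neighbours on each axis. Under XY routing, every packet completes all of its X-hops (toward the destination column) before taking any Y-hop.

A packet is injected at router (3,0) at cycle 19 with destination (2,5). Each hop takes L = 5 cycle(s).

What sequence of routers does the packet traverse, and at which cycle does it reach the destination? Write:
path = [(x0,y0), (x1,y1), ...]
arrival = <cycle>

  0. router=(3,0) cycle=19 (inject)
  1. router=(2,0) cycle=24 dir=W
  2. router=(2,1) cycle=29 dir=N
  3. router=(2,2) cycle=34 dir=N
  4. router=(2,3) cycle=39 dir=N
  5. router=(2,4) cycle=44 dir=N
  6. router=(2,5) cycle=49 dir=N

path = [(3,0), (2,0), (2,1), (2,2), (2,3), (2,4), (2,5)]
arrival = 49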